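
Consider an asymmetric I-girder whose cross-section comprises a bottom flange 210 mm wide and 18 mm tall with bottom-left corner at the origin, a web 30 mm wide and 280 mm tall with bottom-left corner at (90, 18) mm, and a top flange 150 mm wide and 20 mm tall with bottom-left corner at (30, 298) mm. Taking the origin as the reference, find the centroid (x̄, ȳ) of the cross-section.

bottom flange: A = 210 × 18 = 3780.00, centroid at (105.00, 9.00).
web: A = 30 × 280 = 8400.00, centroid at (105.00, 158.00).
top flange: A = 150 × 20 = 3000.00, centroid at (105.00, 308.00).
ΣA = 15180.00 mm²
ΣAx̄ = (3780.00)(105.00) + (8400.00)(105.00) + (3000.00)(105.00) = 1593900.00 mm³
ΣAȳ = (3780.00)(9.00) + (8400.00)(158.00) + (3000.00)(308.00) = 2285220.00 mm³
x̄ = 1593900.00 / 15180.00 = 105.00 mm
ȳ = 2285220.00 / 15180.00 = 150.54 mm

x̄ = 105.00 mm, ȳ = 150.54 mm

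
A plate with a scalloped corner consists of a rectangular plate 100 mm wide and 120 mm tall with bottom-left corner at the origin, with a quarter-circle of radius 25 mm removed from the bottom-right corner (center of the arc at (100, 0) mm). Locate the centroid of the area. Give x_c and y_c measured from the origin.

x_c = 48.32 mm, y_c = 62.11 mm

plate: A = 100 × 120 = 12000.00, centroid at (50.00, 60.00).
removed quarter-circle: A = −¼π·25² = -490.87, centroid at (89.39, 10.61).
ΣA = 11509.13 mm², ΣAx_c = 556120.95 mm³, ΣAy_c = 714791.67 mm³.
x_c = 556120.95/11509.13 = 48.32 mm; y_c = 714791.67/11509.13 = 62.11 mm.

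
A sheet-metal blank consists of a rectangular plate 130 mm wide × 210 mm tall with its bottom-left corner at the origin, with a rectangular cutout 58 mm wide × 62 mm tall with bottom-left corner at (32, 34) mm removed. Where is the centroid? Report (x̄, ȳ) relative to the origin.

plate: A = 130 × 210 = 27300.00, centroid at (65.00, 105.00).
hole: A = −(58 × 62) = -3596.00, centroid at (61.00, 65.00).
ΣA = 23704.00 mm², ΣAx̄ = 1555144.00 mm³, ΣAȳ = 2632760.00 mm³.
x̄ = 1555144.00/23704.00 = 65.61 mm; ȳ = 2632760.00/23704.00 = 111.07 mm.

x̄ = 65.61 mm, ȳ = 111.07 mm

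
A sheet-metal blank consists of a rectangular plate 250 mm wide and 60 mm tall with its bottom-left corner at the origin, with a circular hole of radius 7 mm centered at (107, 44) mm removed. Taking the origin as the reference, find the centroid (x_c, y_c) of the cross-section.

x_c = 125.19 mm, y_c = 29.85 mm

Part | A | x̄ᵢ | ȳᵢ | A·x̄ᵢ | A·ȳᵢ
plate | 15000.00 | 125.00 | 30.00 | 1875000.00 | 450000.00
hole | -153.94 | 107.00 | 44.00 | -16471.37 | -6773.27
Σ | 14846.06 |  |  | 1858528.63 | 443226.73
x_c = 1858528.63 / 14846.06 = 125.19 mm
y_c = 443226.73 / 14846.06 = 29.85 mm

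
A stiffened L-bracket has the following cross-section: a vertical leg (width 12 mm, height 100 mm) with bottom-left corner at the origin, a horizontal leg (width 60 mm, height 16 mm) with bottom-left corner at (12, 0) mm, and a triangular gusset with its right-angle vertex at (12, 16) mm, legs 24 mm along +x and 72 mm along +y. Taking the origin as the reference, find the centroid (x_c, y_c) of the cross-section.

x_c = 21.43 mm, y_c = 33.81 mm

vertical leg: A = 12 × 100 = 1200.00, centroid at (6.00, 50.00).
horizontal leg: A = 60 × 16 = 960.00, centroid at (42.00, 8.00).
gusset: A = ½·24·72 = 864.00, centroid at (20.00, 40.00).
ΣA = 3024.00 mm², ΣAx_c = 64800.00 mm³, ΣAy_c = 102240.00 mm³.
x_c = 64800.00/3024.00 = 21.43 mm; y_c = 102240.00/3024.00 = 33.81 mm.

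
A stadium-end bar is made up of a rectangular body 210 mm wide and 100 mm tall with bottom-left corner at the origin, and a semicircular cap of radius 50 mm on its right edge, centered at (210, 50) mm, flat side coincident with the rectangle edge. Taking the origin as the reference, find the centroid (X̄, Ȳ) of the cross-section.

rectangular body: A = 210 × 100 = 21000.00, centroid at (105.00, 50.00).
semicircular end: A = ½π·50² = 3926.99, centroid at (231.22, 50.00).
ΣA = 24926.99 mm², ΣAX̄ = 3113001.40 mm³, ΣAȲ = 1246349.54 mm³.
X̄ = 3113001.40/24926.99 = 124.88 mm; Ȳ = 1246349.54/24926.99 = 50.00 mm.

X̄ = 124.88 mm, Ȳ = 50.00 mm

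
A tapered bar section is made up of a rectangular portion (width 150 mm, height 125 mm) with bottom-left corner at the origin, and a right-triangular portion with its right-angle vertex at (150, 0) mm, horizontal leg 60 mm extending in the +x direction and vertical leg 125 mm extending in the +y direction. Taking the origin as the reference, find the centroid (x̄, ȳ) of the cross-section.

Part | A | x̄ᵢ | ȳᵢ | A·x̄ᵢ | A·ȳᵢ
rectangular portion | 18750.00 | 75.00 | 62.50 | 1406250.00 | 1171875.00
triangular portion | 3750.00 | 170.00 | 41.67 | 637500.00 | 156250.00
Σ | 22500.00 |  |  | 2043750.00 | 1328125.00
x̄ = 2043750.00 / 22500.00 = 90.83 mm
ȳ = 1328125.00 / 22500.00 = 59.03 mm

x̄ = 90.83 mm, ȳ = 59.03 mm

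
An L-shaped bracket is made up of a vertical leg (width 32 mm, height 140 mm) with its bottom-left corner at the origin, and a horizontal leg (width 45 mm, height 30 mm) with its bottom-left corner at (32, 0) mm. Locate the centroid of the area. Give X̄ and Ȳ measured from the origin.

vertical leg: A = 32 × 140 = 4480.00, centroid at (16.00, 70.00).
horizontal leg: A = 45 × 30 = 1350.00, centroid at (54.50, 15.00).
ΣA = 5830.00 mm²
ΣAX̄ = (4480.00)(16.00) + (1350.00)(54.50) = 145255.00 mm³
ΣAȲ = (4480.00)(70.00) + (1350.00)(15.00) = 333850.00 mm³
X̄ = 145255.00 / 5830.00 = 24.92 mm
Ȳ = 333850.00 / 5830.00 = 57.26 mm

X̄ = 24.92 mm, Ȳ = 57.26 mm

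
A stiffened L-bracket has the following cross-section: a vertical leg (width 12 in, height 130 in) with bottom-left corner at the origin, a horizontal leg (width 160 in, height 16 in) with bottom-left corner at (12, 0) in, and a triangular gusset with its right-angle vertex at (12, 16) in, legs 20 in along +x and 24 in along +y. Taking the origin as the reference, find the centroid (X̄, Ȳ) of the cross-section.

Part | A | x̄ᵢ | ȳᵢ | A·x̄ᵢ | A·ȳᵢ
vertical leg | 1560.00 | 6.00 | 65.00 | 9360.00 | 101400.00
horizontal leg | 2560.00 | 92.00 | 8.00 | 235520.00 | 20480.00
gusset | 240.00 | 18.67 | 24.00 | 4480.00 | 5760.00
Σ | 4360.00 |  |  | 249360.00 | 127640.00
X̄ = 249360.00 / 4360.00 = 57.19 in
Ȳ = 127640.00 / 4360.00 = 29.28 in

X̄ = 57.19 in, Ȳ = 29.28 in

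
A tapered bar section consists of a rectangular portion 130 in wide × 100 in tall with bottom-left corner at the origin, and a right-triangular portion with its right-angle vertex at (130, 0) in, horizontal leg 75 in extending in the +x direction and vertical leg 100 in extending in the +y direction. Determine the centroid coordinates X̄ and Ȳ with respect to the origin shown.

rectangular portion: A = 130 × 100 = 13000.00, centroid at (65.00, 50.00).
triangular portion: A = ½·75·100 = 3750.00, centroid at (155.00, 33.33).
ΣA = 16750.00 in², ΣAX̄ = 1426250.00 in³, ΣAȲ = 775000.00 in³.
X̄ = 1426250.00/16750.00 = 85.15 in; Ȳ = 775000.00/16750.00 = 46.27 in.

X̄ = 85.15 in, Ȳ = 46.27 in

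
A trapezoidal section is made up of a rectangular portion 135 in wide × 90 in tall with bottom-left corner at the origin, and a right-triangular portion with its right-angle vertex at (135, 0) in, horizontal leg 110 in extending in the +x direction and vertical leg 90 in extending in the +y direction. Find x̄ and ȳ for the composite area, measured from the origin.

rectangular portion: A = 135 × 90 = 12150.00, centroid at (67.50, 45.00).
triangular portion: A = ½·110·90 = 4950.00, centroid at (171.67, 30.00).
ΣA = 17100.00 in², ΣAx̄ = 1669875.00 in³, ΣAȳ = 695250.00 in³.
x̄ = 1669875.00/17100.00 = 97.65 in; ȳ = 695250.00/17100.00 = 40.66 in.

x̄ = 97.65 in, ȳ = 40.66 in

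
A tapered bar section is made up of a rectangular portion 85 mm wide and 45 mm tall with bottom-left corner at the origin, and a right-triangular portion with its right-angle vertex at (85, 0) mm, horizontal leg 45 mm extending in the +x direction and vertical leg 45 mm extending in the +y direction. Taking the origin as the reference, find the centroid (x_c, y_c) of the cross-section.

x_c = 54.53 mm, y_c = 20.93 mm

rectangular portion: A = 85 × 45 = 3825.00, centroid at (42.50, 22.50).
triangular portion: A = ½·45·45 = 1012.50, centroid at (100.00, 15.00).
ΣA = 4837.50 mm², ΣAx_c = 263812.50 mm³, ΣAy_c = 101250.00 mm³.
x_c = 263812.50/4837.50 = 54.53 mm; y_c = 101250.00/4837.50 = 20.93 mm.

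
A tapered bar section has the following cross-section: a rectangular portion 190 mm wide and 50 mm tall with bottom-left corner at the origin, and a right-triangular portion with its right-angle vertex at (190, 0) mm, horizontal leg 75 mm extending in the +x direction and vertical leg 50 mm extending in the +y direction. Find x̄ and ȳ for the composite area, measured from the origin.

x̄ = 114.78 mm, ȳ = 23.63 mm

Part | A | x̄ᵢ | ȳᵢ | A·x̄ᵢ | A·ȳᵢ
rectangular portion | 9500.00 | 95.00 | 25.00 | 902500.00 | 237500.00
triangular portion | 1875.00 | 215.00 | 16.67 | 403125.00 | 31250.00
Σ | 11375.00 |  |  | 1305625.00 | 268750.00
x̄ = 1305625.00 / 11375.00 = 114.78 mm
ȳ = 268750.00 / 11375.00 = 23.63 mm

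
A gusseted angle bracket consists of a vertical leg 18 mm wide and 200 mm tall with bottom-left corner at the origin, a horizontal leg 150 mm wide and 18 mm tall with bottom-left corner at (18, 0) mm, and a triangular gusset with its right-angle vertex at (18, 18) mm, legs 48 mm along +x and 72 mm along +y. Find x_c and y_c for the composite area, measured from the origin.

x_c = 42.63 mm, y_c = 56.91 mm

vertical leg: A = 18 × 200 = 3600.00, centroid at (9.00, 100.00).
horizontal leg: A = 150 × 18 = 2700.00, centroid at (93.00, 9.00).
gusset: A = ½·48·72 = 1728.00, centroid at (34.00, 42.00).
ΣA = 8028.00 mm²
ΣAx_c = (3600.00)(9.00) + (2700.00)(93.00) + (1728.00)(34.00) = 342252.00 mm³
ΣAy_c = (3600.00)(100.00) + (2700.00)(9.00) + (1728.00)(42.00) = 456876.00 mm³
x_c = 342252.00 / 8028.00 = 42.63 mm
y_c = 456876.00 / 8028.00 = 56.91 mm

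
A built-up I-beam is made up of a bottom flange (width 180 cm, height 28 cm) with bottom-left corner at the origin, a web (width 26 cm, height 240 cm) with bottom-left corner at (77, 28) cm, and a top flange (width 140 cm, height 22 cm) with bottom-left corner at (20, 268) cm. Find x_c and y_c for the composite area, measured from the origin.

x_c = 90.00 cm, y_c = 129.07 cm

Part | A | x̄ᵢ | ȳᵢ | A·x̄ᵢ | A·ȳᵢ
bottom flange | 5040.00 | 90.00 | 14.00 | 453600.00 | 70560.00
web | 6240.00 | 90.00 | 148.00 | 561600.00 | 923520.00
top flange | 3080.00 | 90.00 | 279.00 | 277200.00 | 859320.00
Σ | 14360.00 |  |  | 1292400.00 | 1853400.00
x_c = 1292400.00 / 14360.00 = 90.00 cm
y_c = 1853400.00 / 14360.00 = 129.07 cm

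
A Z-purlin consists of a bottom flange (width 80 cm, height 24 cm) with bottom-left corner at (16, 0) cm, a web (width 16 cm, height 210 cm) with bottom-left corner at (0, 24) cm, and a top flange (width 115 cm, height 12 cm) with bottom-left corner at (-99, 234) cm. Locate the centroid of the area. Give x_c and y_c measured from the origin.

bottom flange: A = 80 × 24 = 1920.00, centroid at (56.00, 12.00).
web: A = 16 × 210 = 3360.00, centroid at (8.00, 129.00).
top flange: A = 115 × 12 = 1380.00, centroid at (-41.50, 240.00).
ΣA = 6660.00 cm², ΣAx_c = 77130.00 cm³, ΣAy_c = 787680.00 cm³.
x_c = 77130.00/6660.00 = 11.58 cm; y_c = 787680.00/6660.00 = 118.27 cm.

x_c = 11.58 cm, y_c = 118.27 cm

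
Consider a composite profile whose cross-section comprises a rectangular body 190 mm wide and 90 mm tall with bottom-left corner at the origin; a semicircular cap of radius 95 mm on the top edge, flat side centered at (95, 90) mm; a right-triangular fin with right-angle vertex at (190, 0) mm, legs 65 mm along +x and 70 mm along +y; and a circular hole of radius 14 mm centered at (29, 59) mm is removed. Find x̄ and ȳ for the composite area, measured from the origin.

x̄ = 104.29 mm, ȳ = 79.97 mm

Part | A | x̄ᵢ | ȳᵢ | A·x̄ᵢ | A·ȳᵢ
rectangular body | 17100.00 | 95.00 | 45.00 | 1624500.00 | 769500.00
semicircular top | 14176.44 | 95.00 | 130.32 | 1346761.50 | 1847462.65
triangular fin | 2275.00 | 211.67 | 23.33 | 481541.67 | 53083.33
hole | -615.75 | 29.00 | 59.00 | -17856.81 | -36329.38
Σ | 32935.68 |  |  | 3434946.35 | 2633716.61
x̄ = 3434946.35 / 32935.68 = 104.29 mm
ȳ = 2633716.61 / 32935.68 = 79.97 mm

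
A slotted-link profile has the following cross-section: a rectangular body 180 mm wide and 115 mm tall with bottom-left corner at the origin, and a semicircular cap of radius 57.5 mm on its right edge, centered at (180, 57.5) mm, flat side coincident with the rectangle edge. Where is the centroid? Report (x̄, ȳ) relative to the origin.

x̄ = 112.95 mm, ȳ = 57.50 mm

Part | A | x̄ᵢ | ȳᵢ | A·x̄ᵢ | A·ȳᵢ
rectangular body | 20700.00 | 90.00 | 57.50 | 1863000.00 | 1190250.00
semicircular end | 5193.45 | 204.40 | 57.50 | 1061559.75 | 298623.11
Σ | 25893.45 |  |  | 2924559.75 | 1488873.11
x̄ = 2924559.75 / 25893.45 = 112.95 mm
ȳ = 1488873.11 / 25893.45 = 57.50 mm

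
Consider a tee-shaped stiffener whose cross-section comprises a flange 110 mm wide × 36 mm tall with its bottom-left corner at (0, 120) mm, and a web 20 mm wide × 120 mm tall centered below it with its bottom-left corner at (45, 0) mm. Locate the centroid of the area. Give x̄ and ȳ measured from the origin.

x̄ = 55.00 mm, ȳ = 108.57 mm

web: A = 20 × 120 = 2400.00, centroid at (55.00, 60.00).
flange: A = 110 × 36 = 3960.00, centroid at (55.00, 138.00).
ΣA = 6360.00 mm², ΣAx̄ = 349800.00 mm³, ΣAȳ = 690480.00 mm³.
x̄ = 349800.00/6360.00 = 55.00 mm; ȳ = 690480.00/6360.00 = 108.57 mm.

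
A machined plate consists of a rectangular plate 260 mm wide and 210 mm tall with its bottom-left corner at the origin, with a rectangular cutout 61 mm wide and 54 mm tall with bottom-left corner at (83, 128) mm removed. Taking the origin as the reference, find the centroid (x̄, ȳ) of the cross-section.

x̄ = 131.06 mm, ȳ = 101.79 mm

plate: A = 260 × 210 = 54600.00, centroid at (130.00, 105.00).
hole: A = −(61 × 54) = -3294.00, centroid at (113.50, 155.00).
ΣA = 51306.00 mm², ΣAx̄ = 6724131.00 mm³, ΣAȳ = 5222430.00 mm³.
x̄ = 6724131.00/51306.00 = 131.06 mm; ȳ = 5222430.00/51306.00 = 101.79 mm.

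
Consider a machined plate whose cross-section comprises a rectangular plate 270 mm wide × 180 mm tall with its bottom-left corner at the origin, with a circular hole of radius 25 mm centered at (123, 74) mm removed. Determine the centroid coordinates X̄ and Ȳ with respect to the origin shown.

X̄ = 135.51 mm, Ȳ = 90.67 mm

plate: A = 270 × 180 = 48600.00, centroid at (135.00, 90.00).
hole: A = −π·25² = -1963.50, centroid at (123.00, 74.00).
ΣA = 46636.50 mm²
ΣAX̄ = (48600.00)(135.00) + (-1963.50)(123.00) = 6319490.06 mm³
ΣAȲ = (48600.00)(90.00) + (-1963.50)(74.00) = 4228701.34 mm³
X̄ = 6319490.06 / 46636.50 = 135.51 mm
Ȳ = 4228701.34 / 46636.50 = 90.67 mm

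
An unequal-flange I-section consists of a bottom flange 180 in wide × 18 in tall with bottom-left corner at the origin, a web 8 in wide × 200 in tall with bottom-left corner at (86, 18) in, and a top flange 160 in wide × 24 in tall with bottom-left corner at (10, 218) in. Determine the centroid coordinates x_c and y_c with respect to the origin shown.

x_c = 90.00 in, y_c = 126.86 in

bottom flange: A = 180 × 18 = 3240.00, centroid at (90.00, 9.00).
web: A = 8 × 200 = 1600.00, centroid at (90.00, 118.00).
top flange: A = 160 × 24 = 3840.00, centroid at (90.00, 230.00).
ΣA = 8680.00 in², ΣAx_c = 781200.00 in³, ΣAy_c = 1101160.00 in³.
x_c = 781200.00/8680.00 = 90.00 in; y_c = 1101160.00/8680.00 = 126.86 in.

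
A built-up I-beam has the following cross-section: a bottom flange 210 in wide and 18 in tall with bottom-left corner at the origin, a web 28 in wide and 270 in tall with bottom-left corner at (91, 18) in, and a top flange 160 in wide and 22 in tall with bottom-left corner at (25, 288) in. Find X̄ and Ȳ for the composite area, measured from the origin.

X̄ = 105.00 in, Ȳ = 150.95 in

Part | A | x̄ᵢ | ȳᵢ | A·x̄ᵢ | A·ȳᵢ
bottom flange | 3780.00 | 105.00 | 9.00 | 396900.00 | 34020.00
web | 7560.00 | 105.00 | 153.00 | 793800.00 | 1156680.00
top flange | 3520.00 | 105.00 | 299.00 | 369600.00 | 1052480.00
Σ | 14860.00 |  |  | 1560300.00 | 2243180.00
X̄ = 1560300.00 / 14860.00 = 105.00 in
Ȳ = 2243180.00 / 14860.00 = 150.95 in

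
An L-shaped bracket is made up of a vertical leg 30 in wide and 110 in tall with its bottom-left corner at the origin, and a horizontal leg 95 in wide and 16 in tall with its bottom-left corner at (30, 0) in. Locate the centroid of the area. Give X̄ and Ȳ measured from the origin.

vertical leg: A = 30 × 110 = 3300.00, centroid at (15.00, 55.00).
horizontal leg: A = 95 × 16 = 1520.00, centroid at (77.50, 8.00).
ΣA = 4820.00 in², ΣAX̄ = 167300.00 in³, ΣAȲ = 193660.00 in³.
X̄ = 167300.00/4820.00 = 34.71 in; Ȳ = 193660.00/4820.00 = 40.18 in.

X̄ = 34.71 in, Ȳ = 40.18 in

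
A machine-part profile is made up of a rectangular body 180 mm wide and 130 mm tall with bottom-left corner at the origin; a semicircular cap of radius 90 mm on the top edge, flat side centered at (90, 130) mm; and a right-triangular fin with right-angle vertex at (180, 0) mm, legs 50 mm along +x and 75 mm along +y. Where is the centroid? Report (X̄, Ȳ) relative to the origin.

rectangular body: A = 180 × 130 = 23400.00, centroid at (90.00, 65.00).
semicircular top: A = ½π·90² = 12723.45, centroid at (90.00, 168.20).
triangular fin: A = ½·50·75 = 1875.00, centroid at (196.67, 25.00).
ΣA = 37998.45 mm², ΣAX̄ = 3619860.52 mm³, ΣAȲ = 3707923.53 mm³.
X̄ = 3619860.52/37998.45 = 95.26 mm; Ȳ = 3707923.53/37998.45 = 97.58 mm.

X̄ = 95.26 mm, Ȳ = 97.58 mm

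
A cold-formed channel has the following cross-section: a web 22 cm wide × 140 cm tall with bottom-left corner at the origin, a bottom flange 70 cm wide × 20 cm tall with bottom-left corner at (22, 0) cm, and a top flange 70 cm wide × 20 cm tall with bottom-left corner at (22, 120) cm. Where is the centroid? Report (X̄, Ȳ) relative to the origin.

X̄ = 32.90 cm, Ȳ = 70.00 cm

web: A = 22 × 140 = 3080.00, centroid at (11.00, 70.00).
bottom flange: A = 70 × 20 = 1400.00, centroid at (57.00, 10.00).
top flange: A = 70 × 20 = 1400.00, centroid at (57.00, 130.00).
ΣA = 5880.00 cm²
ΣAX̄ = (3080.00)(11.00) + (1400.00)(57.00) + (1400.00)(57.00) = 193480.00 cm³
ΣAȲ = (3080.00)(70.00) + (1400.00)(10.00) + (1400.00)(130.00) = 411600.00 cm³
X̄ = 193480.00 / 5880.00 = 32.90 cm
Ȳ = 411600.00 / 5880.00 = 70.00 cm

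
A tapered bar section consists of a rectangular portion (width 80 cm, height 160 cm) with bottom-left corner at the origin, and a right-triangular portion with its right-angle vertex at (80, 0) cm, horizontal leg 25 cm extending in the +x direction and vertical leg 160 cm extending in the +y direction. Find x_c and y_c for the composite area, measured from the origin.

rectangular portion: A = 80 × 160 = 12800.00, centroid at (40.00, 80.00).
triangular portion: A = ½·25·160 = 2000.00, centroid at (88.33, 53.33).
ΣA = 14800.00 cm², ΣAx_c = 688666.67 cm³, ΣAy_c = 1130666.67 cm³.
x_c = 688666.67/14800.00 = 46.53 cm; y_c = 1130666.67/14800.00 = 76.40 cm.

x_c = 46.53 cm, y_c = 76.40 cm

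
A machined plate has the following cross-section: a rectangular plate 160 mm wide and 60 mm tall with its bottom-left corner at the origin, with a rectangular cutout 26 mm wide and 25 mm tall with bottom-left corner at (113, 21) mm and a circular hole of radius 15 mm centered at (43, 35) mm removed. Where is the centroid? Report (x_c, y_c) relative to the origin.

x_c = 79.55 mm, y_c = 29.30 mm

plate: A = 160 × 60 = 9600.00, centroid at (80.00, 30.00).
hole 1: A = −(26 × 25) = -650.00, centroid at (126.00, 33.50).
hole 2: A = −π·15² = -706.86, centroid at (43.00, 35.00).
ΣA = 8243.14 mm²
ΣAx_c = (9600.00)(80.00) + (-650.00)(126.00) + (-706.86)(43.00) = 655705.09 mm³
ΣAy_c = (9600.00)(30.00) + (-650.00)(33.50) + (-706.86)(35.00) = 241484.96 mm³
x_c = 655705.09 / 8243.14 = 79.55 mm
y_c = 241484.96 / 8243.14 = 29.30 mm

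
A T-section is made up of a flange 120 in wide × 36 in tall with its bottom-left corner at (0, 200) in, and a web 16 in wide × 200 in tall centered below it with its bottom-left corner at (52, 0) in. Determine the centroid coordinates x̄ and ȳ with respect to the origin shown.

x̄ = 60.00 in, ȳ = 167.79 in

web: A = 16 × 200 = 3200.00, centroid at (60.00, 100.00).
flange: A = 120 × 36 = 4320.00, centroid at (60.00, 218.00).
ΣA = 7520.00 in², ΣAx̄ = 451200.00 in³, ΣAȳ = 1261760.00 in³.
x̄ = 451200.00/7520.00 = 60.00 in; ȳ = 1261760.00/7520.00 = 167.79 in.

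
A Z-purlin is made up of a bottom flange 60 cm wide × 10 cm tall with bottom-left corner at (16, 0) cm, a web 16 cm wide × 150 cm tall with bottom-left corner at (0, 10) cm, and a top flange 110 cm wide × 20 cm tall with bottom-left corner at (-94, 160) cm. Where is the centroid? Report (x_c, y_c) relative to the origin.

x_c = -7.50 cm, y_c = 111.73 cm

bottom flange: A = 60 × 10 = 600.00, centroid at (46.00, 5.00).
web: A = 16 × 150 = 2400.00, centroid at (8.00, 85.00).
top flange: A = 110 × 20 = 2200.00, centroid at (-39.00, 170.00).
ΣA = 5200.00 cm², ΣAx_c = -39000.00 cm³, ΣAy_c = 581000.00 cm³.
x_c = -39000.00/5200.00 = -7.50 cm; y_c = 581000.00/5200.00 = 111.73 cm.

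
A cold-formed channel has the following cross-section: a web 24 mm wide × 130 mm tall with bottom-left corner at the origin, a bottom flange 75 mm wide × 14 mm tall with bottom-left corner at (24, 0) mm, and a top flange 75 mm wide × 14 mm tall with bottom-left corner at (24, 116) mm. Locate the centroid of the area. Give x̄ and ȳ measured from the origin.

web: A = 24 × 130 = 3120.00, centroid at (12.00, 65.00).
bottom flange: A = 75 × 14 = 1050.00, centroid at (61.50, 7.00).
top flange: A = 75 × 14 = 1050.00, centroid at (61.50, 123.00).
ΣA = 5220.00 mm², ΣAx̄ = 166590.00 mm³, ΣAȳ = 339300.00 mm³.
x̄ = 166590.00/5220.00 = 31.91 mm; ȳ = 339300.00/5220.00 = 65.00 mm.

x̄ = 31.91 mm, ȳ = 65.00 mm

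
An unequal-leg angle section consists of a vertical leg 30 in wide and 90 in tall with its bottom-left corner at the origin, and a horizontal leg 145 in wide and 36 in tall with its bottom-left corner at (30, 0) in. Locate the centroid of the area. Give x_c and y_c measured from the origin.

vertical leg: A = 30 × 90 = 2700.00, centroid at (15.00, 45.00).
horizontal leg: A = 145 × 36 = 5220.00, centroid at (102.50, 18.00).
ΣA = 7920.00 in²
ΣAx_c = (2700.00)(15.00) + (5220.00)(102.50) = 575550.00 in³
ΣAy_c = (2700.00)(45.00) + (5220.00)(18.00) = 215460.00 in³
x_c = 575550.00 / 7920.00 = 72.67 in
y_c = 215460.00 / 7920.00 = 27.20 in

x_c = 72.67 in, y_c = 27.20 in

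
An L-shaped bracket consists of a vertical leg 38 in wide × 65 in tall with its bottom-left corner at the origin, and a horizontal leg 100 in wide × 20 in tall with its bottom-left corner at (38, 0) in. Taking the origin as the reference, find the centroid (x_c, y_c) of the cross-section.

vertical leg: A = 38 × 65 = 2470.00, centroid at (19.00, 32.50).
horizontal leg: A = 100 × 20 = 2000.00, centroid at (88.00, 10.00).
ΣA = 4470.00 in², ΣAx_c = 222930.00 in³, ΣAy_c = 100275.00 in³.
x_c = 222930.00/4470.00 = 49.87 in; y_c = 100275.00/4470.00 = 22.43 in.

x_c = 49.87 in, y_c = 22.43 in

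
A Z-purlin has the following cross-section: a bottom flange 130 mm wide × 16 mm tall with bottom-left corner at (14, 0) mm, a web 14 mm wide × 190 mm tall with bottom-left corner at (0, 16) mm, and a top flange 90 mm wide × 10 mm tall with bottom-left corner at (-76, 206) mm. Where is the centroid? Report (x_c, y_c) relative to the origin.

Part | A | x̄ᵢ | ȳᵢ | A·x̄ᵢ | A·ȳᵢ
bottom flange | 2080.00 | 79.00 | 8.00 | 164320.00 | 16640.00
web | 2660.00 | 7.00 | 111.00 | 18620.00 | 295260.00
top flange | 900.00 | -31.00 | 211.00 | -27900.00 | 189900.00
Σ | 5640.00 |  |  | 155040.00 | 501800.00
x_c = 155040.00 / 5640.00 = 27.49 mm
y_c = 501800.00 / 5640.00 = 88.97 mm

x_c = 27.49 mm, y_c = 88.97 mm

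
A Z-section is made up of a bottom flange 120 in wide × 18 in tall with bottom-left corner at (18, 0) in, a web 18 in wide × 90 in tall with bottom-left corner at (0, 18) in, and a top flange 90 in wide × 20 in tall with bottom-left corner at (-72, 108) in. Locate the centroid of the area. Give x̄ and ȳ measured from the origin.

x̄ = 24.10 in, ȳ = 59.84 in

bottom flange: A = 120 × 18 = 2160.00, centroid at (78.00, 9.00).
web: A = 18 × 90 = 1620.00, centroid at (9.00, 63.00).
top flange: A = 90 × 20 = 1800.00, centroid at (-27.00, 118.00).
ΣA = 5580.00 in²
ΣAx̄ = (2160.00)(78.00) + (1620.00)(9.00) + (1800.00)(-27.00) = 134460.00 in³
ΣAȳ = (2160.00)(9.00) + (1620.00)(63.00) + (1800.00)(118.00) = 333900.00 in³
x̄ = 134460.00 / 5580.00 = 24.10 in
ȳ = 333900.00 / 5580.00 = 59.84 in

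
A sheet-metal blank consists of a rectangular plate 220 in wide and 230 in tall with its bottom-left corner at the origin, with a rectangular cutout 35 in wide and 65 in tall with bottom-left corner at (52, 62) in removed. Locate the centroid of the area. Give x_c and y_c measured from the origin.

Part | A | x̄ᵢ | ȳᵢ | A·x̄ᵢ | A·ȳᵢ
plate | 50600.00 | 110.00 | 115.00 | 5566000.00 | 5819000.00
hole | -2275.00 | 69.50 | 94.50 | -158112.50 | -214987.50
Σ | 48325.00 |  |  | 5407887.50 | 5604012.50
x_c = 5407887.50 / 48325.00 = 111.91 in
y_c = 5604012.50 / 48325.00 = 115.97 in

x_c = 111.91 in, y_c = 115.97 in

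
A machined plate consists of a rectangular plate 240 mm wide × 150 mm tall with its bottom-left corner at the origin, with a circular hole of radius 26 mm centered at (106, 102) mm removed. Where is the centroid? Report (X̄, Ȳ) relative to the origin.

plate: A = 240 × 150 = 36000.00, centroid at (120.00, 75.00).
hole: A = −π·26² = -2123.72, centroid at (106.00, 102.00).
ΣA = 33876.28 mm²
ΣAX̄ = (36000.00)(120.00) + (-2123.72)(106.00) = 4094886.04 mm³
ΣAȲ = (36000.00)(75.00) + (-2123.72)(102.00) = 2483380.90 mm³
X̄ = 4094886.04 / 33876.28 = 120.88 mm
Ȳ = 2483380.90 / 33876.28 = 73.31 mm

X̄ = 120.88 mm, Ȳ = 73.31 mm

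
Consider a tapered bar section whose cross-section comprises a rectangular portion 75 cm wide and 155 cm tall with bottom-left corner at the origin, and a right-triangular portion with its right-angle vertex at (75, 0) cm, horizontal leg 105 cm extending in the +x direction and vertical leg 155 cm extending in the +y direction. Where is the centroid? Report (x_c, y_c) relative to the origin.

x_c = 67.35 cm, y_c = 66.86 cm

Part | A | x̄ᵢ | ȳᵢ | A·x̄ᵢ | A·ȳᵢ
rectangular portion | 11625.00 | 37.50 | 77.50 | 435937.50 | 900937.50
triangular portion | 8137.50 | 110.00 | 51.67 | 895125.00 | 420437.50
Σ | 19762.50 |  |  | 1331062.50 | 1321375.00
x_c = 1331062.50 / 19762.50 = 67.35 cm
y_c = 1321375.00 / 19762.50 = 66.86 cm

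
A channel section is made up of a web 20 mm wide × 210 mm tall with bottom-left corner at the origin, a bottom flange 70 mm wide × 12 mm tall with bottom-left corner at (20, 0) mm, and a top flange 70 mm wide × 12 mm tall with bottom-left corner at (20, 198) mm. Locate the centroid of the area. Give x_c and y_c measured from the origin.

web: A = 20 × 210 = 4200.00, centroid at (10.00, 105.00).
bottom flange: A = 70 × 12 = 840.00, centroid at (55.00, 6.00).
top flange: A = 70 × 12 = 840.00, centroid at (55.00, 204.00).
ΣA = 5880.00 mm², ΣAx_c = 134400.00 mm³, ΣAy_c = 617400.00 mm³.
x_c = 134400.00/5880.00 = 22.86 mm; y_c = 617400.00/5880.00 = 105.00 mm.

x_c = 22.86 mm, y_c = 105.00 mm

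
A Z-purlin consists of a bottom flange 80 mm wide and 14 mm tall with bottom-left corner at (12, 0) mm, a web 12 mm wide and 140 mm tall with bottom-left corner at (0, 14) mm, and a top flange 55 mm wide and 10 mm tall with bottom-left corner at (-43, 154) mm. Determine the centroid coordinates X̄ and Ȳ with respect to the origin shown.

Part | A | x̄ᵢ | ȳᵢ | A·x̄ᵢ | A·ȳᵢ
bottom flange | 1120.00 | 52.00 | 7.00 | 58240.00 | 7840.00
web | 1680.00 | 6.00 | 84.00 | 10080.00 | 141120.00
top flange | 550.00 | -15.50 | 159.00 | -8525.00 | 87450.00
Σ | 3350.00 |  |  | 59795.00 | 236410.00
X̄ = 59795.00 / 3350.00 = 17.85 mm
Ȳ = 236410.00 / 3350.00 = 70.57 mm

X̄ = 17.85 mm, Ȳ = 70.57 mm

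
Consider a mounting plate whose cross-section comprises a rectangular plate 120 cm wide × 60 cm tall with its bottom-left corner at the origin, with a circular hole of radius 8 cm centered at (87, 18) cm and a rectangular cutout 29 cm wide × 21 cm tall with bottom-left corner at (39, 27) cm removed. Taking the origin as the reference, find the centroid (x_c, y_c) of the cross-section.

x_c = 59.77 cm, y_c = 29.66 cm

Part | A | x̄ᵢ | ȳᵢ | A·x̄ᵢ | A·ȳᵢ
plate | 7200.00 | 60.00 | 30.00 | 432000.00 | 216000.00
hole 1 | -201.06 | 87.00 | 18.00 | -17492.39 | -3619.11
hole 2 | -609.00 | 53.50 | 37.50 | -32581.50 | -22837.50
Σ | 6389.94 |  |  | 381926.11 | 189543.39
x_c = 381926.11 / 6389.94 = 59.77 cm
y_c = 189543.39 / 6389.94 = 29.66 cm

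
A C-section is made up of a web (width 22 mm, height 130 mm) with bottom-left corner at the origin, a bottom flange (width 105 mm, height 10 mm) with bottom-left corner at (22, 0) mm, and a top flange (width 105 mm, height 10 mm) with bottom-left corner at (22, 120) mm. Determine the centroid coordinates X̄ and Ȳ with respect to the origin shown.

web: A = 22 × 130 = 2860.00, centroid at (11.00, 65.00).
bottom flange: A = 105 × 10 = 1050.00, centroid at (74.50, 5.00).
top flange: A = 105 × 10 = 1050.00, centroid at (74.50, 125.00).
ΣA = 4960.00 mm², ΣAX̄ = 187910.00 mm³, ΣAȲ = 322400.00 mm³.
X̄ = 187910.00/4960.00 = 37.89 mm; Ȳ = 322400.00/4960.00 = 65.00 mm.

X̄ = 37.89 mm, Ȳ = 65.00 mm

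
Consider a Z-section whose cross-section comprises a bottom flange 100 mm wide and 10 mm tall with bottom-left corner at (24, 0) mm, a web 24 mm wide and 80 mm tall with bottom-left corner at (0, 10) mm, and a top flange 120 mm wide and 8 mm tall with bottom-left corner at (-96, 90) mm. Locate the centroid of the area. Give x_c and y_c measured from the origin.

bottom flange: A = 100 × 10 = 1000.00, centroid at (74.00, 5.00).
web: A = 24 × 80 = 1920.00, centroid at (12.00, 50.00).
top flange: A = 120 × 8 = 960.00, centroid at (-36.00, 94.00).
ΣA = 3880.00 mm², ΣAx_c = 62480.00 mm³, ΣAy_c = 191240.00 mm³.
x_c = 62480.00/3880.00 = 16.10 mm; y_c = 191240.00/3880.00 = 49.29 mm.

x_c = 16.10 mm, y_c = 49.29 mm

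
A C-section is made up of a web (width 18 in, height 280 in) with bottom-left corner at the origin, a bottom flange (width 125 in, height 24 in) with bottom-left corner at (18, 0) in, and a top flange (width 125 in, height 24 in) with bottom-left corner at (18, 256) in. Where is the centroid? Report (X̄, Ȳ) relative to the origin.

X̄ = 47.86 in, Ȳ = 140.00 in

web: A = 18 × 280 = 5040.00, centroid at (9.00, 140.00).
bottom flange: A = 125 × 24 = 3000.00, centroid at (80.50, 12.00).
top flange: A = 125 × 24 = 3000.00, centroid at (80.50, 268.00).
ΣA = 11040.00 in², ΣAX̄ = 528360.00 in³, ΣAȲ = 1545600.00 in³.
X̄ = 528360.00/11040.00 = 47.86 in; Ȳ = 1545600.00/11040.00 = 140.00 in.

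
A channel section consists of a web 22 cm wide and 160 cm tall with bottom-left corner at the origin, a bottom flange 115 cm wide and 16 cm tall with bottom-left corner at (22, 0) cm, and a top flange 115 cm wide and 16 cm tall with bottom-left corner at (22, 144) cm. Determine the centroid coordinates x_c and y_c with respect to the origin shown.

x_c = 46.01 cm, y_c = 80.00 cm

web: A = 22 × 160 = 3520.00, centroid at (11.00, 80.00).
bottom flange: A = 115 × 16 = 1840.00, centroid at (79.50, 8.00).
top flange: A = 115 × 16 = 1840.00, centroid at (79.50, 152.00).
ΣA = 7200.00 cm², ΣAx_c = 331280.00 cm³, ΣAy_c = 576000.00 cm³.
x_c = 331280.00/7200.00 = 46.01 cm; y_c = 576000.00/7200.00 = 80.00 cm.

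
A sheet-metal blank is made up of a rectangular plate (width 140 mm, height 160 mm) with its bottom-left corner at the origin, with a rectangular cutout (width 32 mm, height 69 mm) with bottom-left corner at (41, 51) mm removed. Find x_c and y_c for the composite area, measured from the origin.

x_c = 71.42 mm, y_c = 79.40 mm

Part | A | x̄ᵢ | ȳᵢ | A·x̄ᵢ | A·ȳᵢ
plate | 22400.00 | 70.00 | 80.00 | 1568000.00 | 1792000.00
hole | -2208.00 | 57.00 | 85.50 | -125856.00 | -188784.00
Σ | 20192.00 |  |  | 1442144.00 | 1603216.00
x_c = 1442144.00 / 20192.00 = 71.42 mm
y_c = 1603216.00 / 20192.00 = 79.40 mm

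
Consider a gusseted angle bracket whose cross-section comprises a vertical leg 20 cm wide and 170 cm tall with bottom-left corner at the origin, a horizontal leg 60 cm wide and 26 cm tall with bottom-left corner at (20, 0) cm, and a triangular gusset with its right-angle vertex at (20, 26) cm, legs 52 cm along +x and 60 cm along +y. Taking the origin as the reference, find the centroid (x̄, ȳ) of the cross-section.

x̄ = 26.11 cm, ȳ = 58.44 cm

Part | A | x̄ᵢ | ȳᵢ | A·x̄ᵢ | A·ȳᵢ
vertical leg | 3400.00 | 10.00 | 85.00 | 34000.00 | 289000.00
horizontal leg | 1560.00 | 50.00 | 13.00 | 78000.00 | 20280.00
gusset | 1560.00 | 37.33 | 46.00 | 58240.00 | 71760.00
Σ | 6520.00 |  |  | 170240.00 | 381040.00
x̄ = 170240.00 / 6520.00 = 26.11 cm
ȳ = 381040.00 / 6520.00 = 58.44 cm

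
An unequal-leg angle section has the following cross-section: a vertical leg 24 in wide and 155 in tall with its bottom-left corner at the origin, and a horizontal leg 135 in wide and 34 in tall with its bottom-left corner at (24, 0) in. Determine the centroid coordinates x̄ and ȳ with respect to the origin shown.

x̄ = 55.91 in, ȳ = 44.08 in

vertical leg: A = 24 × 155 = 3720.00, centroid at (12.00, 77.50).
horizontal leg: A = 135 × 34 = 4590.00, centroid at (91.50, 17.00).
ΣA = 8310.00 in², ΣAx̄ = 464625.00 in³, ΣAȳ = 366330.00 in³.
x̄ = 464625.00/8310.00 = 55.91 in; ȳ = 366330.00/8310.00 = 44.08 in.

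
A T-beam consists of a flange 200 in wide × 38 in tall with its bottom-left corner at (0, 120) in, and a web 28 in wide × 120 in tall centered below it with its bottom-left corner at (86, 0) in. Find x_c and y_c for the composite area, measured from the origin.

web: A = 28 × 120 = 3360.00, centroid at (100.00, 60.00).
flange: A = 200 × 38 = 7600.00, centroid at (100.00, 139.00).
ΣA = 10960.00 in²
ΣAx_c = (3360.00)(100.00) + (7600.00)(100.00) = 1096000.00 in³
ΣAy_c = (3360.00)(60.00) + (7600.00)(139.00) = 1258000.00 in³
x_c = 1096000.00 / 10960.00 = 100.00 in
y_c = 1258000.00 / 10960.00 = 114.78 in

x_c = 100.00 in, y_c = 114.78 in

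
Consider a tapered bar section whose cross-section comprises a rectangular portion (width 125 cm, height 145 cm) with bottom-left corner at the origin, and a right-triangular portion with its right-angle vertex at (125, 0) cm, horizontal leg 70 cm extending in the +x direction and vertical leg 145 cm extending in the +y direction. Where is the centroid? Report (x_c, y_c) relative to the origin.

rectangular portion: A = 125 × 145 = 18125.00, centroid at (62.50, 72.50).
triangular portion: A = ½·70·145 = 5075.00, centroid at (148.33, 48.33).
ΣA = 23200.00 cm²
ΣAx_c = (18125.00)(62.50) + (5075.00)(148.33) = 1885604.17 cm³
ΣAy_c = (18125.00)(72.50) + (5075.00)(48.33) = 1559354.17 cm³
x_c = 1885604.17 / 23200.00 = 81.28 cm
y_c = 1559354.17 / 23200.00 = 67.21 cm

x_c = 81.28 cm, y_c = 67.21 cm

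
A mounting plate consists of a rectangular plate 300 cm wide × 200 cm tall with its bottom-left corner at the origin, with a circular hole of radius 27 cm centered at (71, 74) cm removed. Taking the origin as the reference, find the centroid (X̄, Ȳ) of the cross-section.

Part | A | x̄ᵢ | ȳᵢ | A·x̄ᵢ | A·ȳᵢ
plate | 60000.00 | 150.00 | 100.00 | 9000000.00 | 6000000.00
hole | -2290.22 | 71.00 | 74.00 | -162605.69 | -169476.36
Σ | 57709.78 |  |  | 8837394.31 | 5830523.64
X̄ = 8837394.31 / 57709.78 = 153.14 cm
Ȳ = 5830523.64 / 57709.78 = 101.03 cm

X̄ = 153.14 cm, Ȳ = 101.03 cm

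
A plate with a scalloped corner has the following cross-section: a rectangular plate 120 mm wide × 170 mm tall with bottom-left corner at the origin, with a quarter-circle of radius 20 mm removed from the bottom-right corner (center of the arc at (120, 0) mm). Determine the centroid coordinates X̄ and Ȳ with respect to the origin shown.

X̄ = 59.19 mm, Ȳ = 86.20 mm

plate: A = 120 × 170 = 20400.00, centroid at (60.00, 85.00).
removed quarter-circle: A = −¼π·20² = -314.16, centroid at (111.51, 8.49).
ΣA = 20085.84 mm²
ΣAX̄ = (20400.00)(60.00) + (-314.16)(111.51) = 1188967.55 mm³
ΣAȲ = (20400.00)(85.00) + (-314.16)(8.49) = 1731333.33 mm³
X̄ = 1188967.55 / 20085.84 = 59.19 mm
Ȳ = 1731333.33 / 20085.84 = 86.20 mm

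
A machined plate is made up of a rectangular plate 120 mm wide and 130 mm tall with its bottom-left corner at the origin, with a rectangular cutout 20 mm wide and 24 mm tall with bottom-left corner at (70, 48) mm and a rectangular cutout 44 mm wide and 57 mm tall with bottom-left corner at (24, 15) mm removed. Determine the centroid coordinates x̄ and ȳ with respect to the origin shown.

x̄ = 62.02 mm, ȳ = 69.47 mm

plate: A = 120 × 130 = 15600.00, centroid at (60.00, 65.00).
hole 1: A = −(20 × 24) = -480.00, centroid at (80.00, 60.00).
hole 2: A = −(44 × 57) = -2508.00, centroid at (46.00, 43.50).
ΣA = 12612.00 mm², ΣAx̄ = 782232.00 mm³, ΣAȳ = 876102.00 mm³.
x̄ = 782232.00/12612.00 = 62.02 mm; ȳ = 876102.00/12612.00 = 69.47 mm.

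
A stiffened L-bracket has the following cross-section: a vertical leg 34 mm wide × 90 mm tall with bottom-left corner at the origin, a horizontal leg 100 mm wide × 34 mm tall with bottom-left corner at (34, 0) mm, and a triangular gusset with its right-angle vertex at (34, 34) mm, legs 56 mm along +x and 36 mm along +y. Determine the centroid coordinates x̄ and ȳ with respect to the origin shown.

Part | A | x̄ᵢ | ȳᵢ | A·x̄ᵢ | A·ȳᵢ
vertical leg | 3060.00 | 17.00 | 45.00 | 52020.00 | 137700.00
horizontal leg | 3400.00 | 84.00 | 17.00 | 285600.00 | 57800.00
gusset | 1008.00 | 52.67 | 46.00 | 53088.00 | 46368.00
Σ | 7468.00 |  |  | 390708.00 | 241868.00
x̄ = 390708.00 / 7468.00 = 52.32 mm
ȳ = 241868.00 / 7468.00 = 32.39 mm

x̄ = 52.32 mm, ȳ = 32.39 mm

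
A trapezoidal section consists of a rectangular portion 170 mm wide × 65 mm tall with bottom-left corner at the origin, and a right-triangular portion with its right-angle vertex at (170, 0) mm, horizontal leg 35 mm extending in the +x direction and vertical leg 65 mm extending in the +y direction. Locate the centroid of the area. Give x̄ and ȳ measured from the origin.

x̄ = 94.02 mm, ȳ = 31.49 mm

Part | A | x̄ᵢ | ȳᵢ | A·x̄ᵢ | A·ȳᵢ
rectangular portion | 11050.00 | 85.00 | 32.50 | 939250.00 | 359125.00
triangular portion | 1137.50 | 181.67 | 21.67 | 206645.83 | 24645.83
Σ | 12187.50 |  |  | 1145895.83 | 383770.83
x̄ = 1145895.83 / 12187.50 = 94.02 mm
ȳ = 383770.83 / 12187.50 = 31.49 mm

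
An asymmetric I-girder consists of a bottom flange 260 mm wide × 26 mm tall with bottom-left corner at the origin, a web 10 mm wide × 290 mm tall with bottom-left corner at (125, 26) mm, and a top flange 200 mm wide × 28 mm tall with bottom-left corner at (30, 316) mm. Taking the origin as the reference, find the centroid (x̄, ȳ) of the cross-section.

bottom flange: A = 260 × 26 = 6760.00, centroid at (130.00, 13.00).
web: A = 10 × 290 = 2900.00, centroid at (130.00, 171.00).
top flange: A = 200 × 28 = 5600.00, centroid at (130.00, 330.00).
ΣA = 15260.00 mm²
ΣAx̄ = (6760.00)(130.00) + (2900.00)(130.00) + (5600.00)(130.00) = 1983800.00 mm³
ΣAȳ = (6760.00)(13.00) + (2900.00)(171.00) + (5600.00)(330.00) = 2431780.00 mm³
x̄ = 1983800.00 / 15260.00 = 130.00 mm
ȳ = 2431780.00 / 15260.00 = 159.36 mm

x̄ = 130.00 mm, ȳ = 159.36 mm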